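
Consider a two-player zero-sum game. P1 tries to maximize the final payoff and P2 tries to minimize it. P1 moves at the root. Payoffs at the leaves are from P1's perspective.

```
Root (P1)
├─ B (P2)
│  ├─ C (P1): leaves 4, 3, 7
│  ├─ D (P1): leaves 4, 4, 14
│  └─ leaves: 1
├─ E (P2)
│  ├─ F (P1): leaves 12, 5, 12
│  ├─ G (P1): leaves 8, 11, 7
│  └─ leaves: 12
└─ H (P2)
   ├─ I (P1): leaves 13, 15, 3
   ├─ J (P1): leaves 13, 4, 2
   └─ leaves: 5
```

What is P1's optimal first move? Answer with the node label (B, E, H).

C (P1): max(4, 3, 7) = 7
D (P1): max(4, 4, 14) = 14
B (P2): min(7, 14, 1) = 1
F (P1): max(12, 5, 12) = 12
G (P1): max(8, 11, 7) = 11
E (P2): min(12, 11, 12) = 11
I (P1): max(13, 15, 3) = 15
J (P1): max(13, 4, 2) = 13
H (P2): min(15, 13, 5) = 5
Root (P1): max(1, 11, 5) = 11
P1 picks the child with the highest value: E (value 11).

E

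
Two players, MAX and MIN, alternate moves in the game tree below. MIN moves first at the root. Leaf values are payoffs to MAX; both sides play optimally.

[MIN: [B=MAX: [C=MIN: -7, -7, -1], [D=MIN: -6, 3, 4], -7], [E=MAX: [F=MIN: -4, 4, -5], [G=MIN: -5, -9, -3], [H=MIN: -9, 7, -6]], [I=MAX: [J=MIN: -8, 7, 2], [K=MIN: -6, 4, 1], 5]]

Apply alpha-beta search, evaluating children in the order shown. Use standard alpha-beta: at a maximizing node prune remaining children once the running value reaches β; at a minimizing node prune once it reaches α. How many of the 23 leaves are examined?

16

C [α=-∞,β=+∞]: v=-7
D [α=-7,β=+∞]: v=-6
B [α=-∞,β=+∞]: v=-6
F [α=-∞,β=-6]: v=-5
E [α=-∞,β=-6]: v=-5 after child 1 ≥ β → β-cutoff, skip 2
J [α=-∞,β=-6]: v=-8
K [α=-8,β=-6]: v=-6
I [α=-∞,β=-6]: v=-6 after child 2 ≥ β → β-cutoff, skip 1
Root [α=-∞,β=+∞]: v=-6
Leaves evaluated: 16 of 23.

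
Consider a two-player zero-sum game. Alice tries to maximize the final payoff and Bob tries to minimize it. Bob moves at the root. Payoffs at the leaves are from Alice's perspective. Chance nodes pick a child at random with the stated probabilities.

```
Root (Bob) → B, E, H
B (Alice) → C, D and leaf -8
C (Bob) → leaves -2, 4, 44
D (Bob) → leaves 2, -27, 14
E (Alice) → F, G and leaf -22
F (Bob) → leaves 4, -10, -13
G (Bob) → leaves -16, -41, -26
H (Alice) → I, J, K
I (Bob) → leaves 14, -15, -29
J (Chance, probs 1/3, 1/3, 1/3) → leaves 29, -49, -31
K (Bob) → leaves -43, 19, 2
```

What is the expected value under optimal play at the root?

-17

C (Bob): min(-2, 4, 44) = -2
D (Bob): min(2, -27, 14) = -27
B (Alice): max(-2, -27, -8) = -2
F (Bob): min(4, -10, -13) = -13
G (Bob): min(-16, -41, -26) = -41
E (Alice): max(-13, -41, -22) = -13
I (Bob): min(14, -15, -29) = -29
J (Chance): 1/3·29 + 1/3·-49 + 1/3·-31 = -17
K (Bob): min(-43, 19, 2) = -43
H (Alice): max(-29, -17, -43) = -17
Root (Bob): min(-2, -13, -17) = -17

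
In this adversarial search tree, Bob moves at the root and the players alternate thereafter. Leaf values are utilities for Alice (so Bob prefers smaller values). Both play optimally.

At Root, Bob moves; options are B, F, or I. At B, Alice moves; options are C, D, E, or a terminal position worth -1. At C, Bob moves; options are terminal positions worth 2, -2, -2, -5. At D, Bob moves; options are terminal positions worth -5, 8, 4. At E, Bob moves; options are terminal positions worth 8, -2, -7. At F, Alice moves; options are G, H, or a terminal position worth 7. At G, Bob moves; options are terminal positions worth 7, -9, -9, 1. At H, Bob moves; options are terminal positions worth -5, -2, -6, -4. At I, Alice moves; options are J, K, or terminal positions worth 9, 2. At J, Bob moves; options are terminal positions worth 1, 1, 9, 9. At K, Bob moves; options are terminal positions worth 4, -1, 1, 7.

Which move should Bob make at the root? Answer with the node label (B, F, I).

B

C (Bob): min(2, -2, -2, -5) = -5
D (Bob): min(-5, 8, 4) = -5
E (Bob): min(8, -2, -7) = -7
B (Alice): max(-5, -5, -7, -1) = -1
G (Bob): min(7, -9, -9, 1) = -9
H (Bob): min(-5, -2, -6, -4) = -6
F (Alice): max(-9, -6, 7) = 7
J (Bob): min(1, 1, 9, 9) = 1
K (Bob): min(4, -1, 1, 7) = -1
I (Alice): max(1, -1, 9, 2) = 9
Root (Bob): min(-1, 7, 9) = -1
Bob picks the child with the lowest value: B (value -1).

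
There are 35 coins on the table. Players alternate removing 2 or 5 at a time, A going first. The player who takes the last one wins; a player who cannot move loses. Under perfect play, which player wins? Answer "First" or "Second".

Second

i:   0  1  2  3  4  5  6  7  8  9 10 11 12 13 14 15 16 17 18 19 20 21 22 23 24 25 26 27 28 29 30 31 32 33 34 35
     L  L  W  W  L  W  W  L  L  W  W  L  W  W  L  L  W  W  L  W  W  L  L  W  W  L  W  W  L  L  W  W  L  W  W  L
Position 35 is L, so the second player wins.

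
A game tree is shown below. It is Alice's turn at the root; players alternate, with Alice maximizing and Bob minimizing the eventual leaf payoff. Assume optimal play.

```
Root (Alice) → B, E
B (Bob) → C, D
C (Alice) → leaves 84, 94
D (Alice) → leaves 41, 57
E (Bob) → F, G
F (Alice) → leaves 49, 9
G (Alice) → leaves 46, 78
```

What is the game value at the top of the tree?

C (Alice): max(84, 94) = 94
D (Alice): max(41, 57) = 57
B (Bob): min(94, 57) = 57
F (Alice): max(49, 9) = 49
G (Alice): max(46, 78) = 78
E (Bob): min(49, 78) = 49
Root (Alice): max(57, 49) = 57

57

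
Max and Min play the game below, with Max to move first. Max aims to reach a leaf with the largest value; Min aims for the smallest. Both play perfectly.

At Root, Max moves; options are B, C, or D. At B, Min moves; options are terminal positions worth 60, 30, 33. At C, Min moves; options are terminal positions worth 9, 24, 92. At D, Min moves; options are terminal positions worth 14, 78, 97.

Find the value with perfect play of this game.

30

B (Min): min(60, 30, 33) = 30
C (Min): min(9, 24, 92) = 9
D (Min): min(14, 78, 97) = 14
Root (Max): max(30, 9, 14) = 30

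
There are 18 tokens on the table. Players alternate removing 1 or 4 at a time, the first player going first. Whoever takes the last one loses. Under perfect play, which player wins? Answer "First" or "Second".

Second

Compute winning (W) and losing (L) positions by backward induction:
i:   0  1  2  3  4  5  6  7  8  9 10 11 12 13 14 15 16 17 18
     W  L  W  L  W  W  L  W  L  W  W  L  W  L  W  W  L  W  L
Position 18 is L, so the second player wins.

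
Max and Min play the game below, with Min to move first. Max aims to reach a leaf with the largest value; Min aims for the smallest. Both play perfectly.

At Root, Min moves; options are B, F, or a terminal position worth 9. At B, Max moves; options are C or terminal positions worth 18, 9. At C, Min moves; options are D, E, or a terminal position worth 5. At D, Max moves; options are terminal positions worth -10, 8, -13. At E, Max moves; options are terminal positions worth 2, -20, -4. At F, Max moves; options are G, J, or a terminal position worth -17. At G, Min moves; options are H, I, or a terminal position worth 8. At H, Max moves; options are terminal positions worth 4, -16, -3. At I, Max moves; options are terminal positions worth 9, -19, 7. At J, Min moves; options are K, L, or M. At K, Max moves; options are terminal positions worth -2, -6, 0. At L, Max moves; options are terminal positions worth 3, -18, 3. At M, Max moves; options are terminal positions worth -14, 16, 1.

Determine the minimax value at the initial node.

4

D (Max): max(-10, 8, -13) = 8
E (Max): max(2, -20, -4) = 2
C (Min): min(8, 2, 5) = 2
B (Max): max(2, 18, 9) = 18
H (Max): max(4, -16, -3) = 4
I (Max): max(9, -19, 7) = 9
G (Min): min(4, 9, 8) = 4
K (Max): max(-2, -6, 0) = 0
L (Max): max(3, -18, 3) = 3
M (Max): max(-14, 16, 1) = 16
J (Min): min(0, 3, 16) = 0
F (Max): max(4, 0, -17) = 4
Root (Min): min(18, 4, 9) = 4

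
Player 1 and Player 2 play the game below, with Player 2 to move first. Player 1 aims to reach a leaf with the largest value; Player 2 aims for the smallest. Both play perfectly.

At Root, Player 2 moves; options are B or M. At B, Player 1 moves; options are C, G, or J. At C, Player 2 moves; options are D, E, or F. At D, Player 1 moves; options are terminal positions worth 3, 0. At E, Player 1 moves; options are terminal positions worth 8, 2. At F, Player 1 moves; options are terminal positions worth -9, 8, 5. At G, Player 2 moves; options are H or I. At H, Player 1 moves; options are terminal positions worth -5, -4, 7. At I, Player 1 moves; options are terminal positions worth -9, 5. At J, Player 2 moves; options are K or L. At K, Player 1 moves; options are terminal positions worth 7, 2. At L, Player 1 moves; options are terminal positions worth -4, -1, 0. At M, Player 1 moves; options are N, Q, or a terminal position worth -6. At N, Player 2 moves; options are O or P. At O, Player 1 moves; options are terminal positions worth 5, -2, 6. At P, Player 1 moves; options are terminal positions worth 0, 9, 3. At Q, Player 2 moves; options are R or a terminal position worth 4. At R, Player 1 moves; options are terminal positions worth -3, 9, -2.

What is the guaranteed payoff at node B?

D: max(3, 0) = 3
E: max(8, 2) = 8
F: max(-9, 8, 5) = 8
C: min(3, 8, 8) = 3
H: max(-5, -4, 7) = 7
I: max(-9, 5) = 5
G: min(7, 5) = 5
K: max(7, 2) = 7
L: max(-4, -1, 0) = 0
J: min(7, 0) = 0
B: max(3, 5, 0) = 5

5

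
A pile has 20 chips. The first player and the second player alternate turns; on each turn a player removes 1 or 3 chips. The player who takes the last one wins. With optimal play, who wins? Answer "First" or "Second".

Second

Compute winning (W) and losing (L) positions by backward induction:
i:   0  1  2  3  4  5  6  7  8  9 10 11 12 13 14 15 16 17 18 19 20
     L  W  L  W  L  W  L  W  L  W  L  W  L  W  L  W  L  W  L  W  L
Position 20 is L, so the second player wins.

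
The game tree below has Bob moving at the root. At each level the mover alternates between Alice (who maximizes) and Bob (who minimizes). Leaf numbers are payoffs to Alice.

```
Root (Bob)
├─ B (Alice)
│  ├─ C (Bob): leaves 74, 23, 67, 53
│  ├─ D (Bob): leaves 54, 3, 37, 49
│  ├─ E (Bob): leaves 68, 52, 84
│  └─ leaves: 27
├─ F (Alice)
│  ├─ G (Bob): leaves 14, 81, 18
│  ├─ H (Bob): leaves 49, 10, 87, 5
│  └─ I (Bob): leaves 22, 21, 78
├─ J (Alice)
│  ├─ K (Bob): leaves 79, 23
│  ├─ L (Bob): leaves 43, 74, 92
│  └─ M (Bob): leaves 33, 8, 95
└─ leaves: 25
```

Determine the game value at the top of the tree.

21

C (Bob): min(74, 23, 67, 53) = 23
D (Bob): min(54, 3, 37, 49) = 3
E (Bob): min(68, 52, 84) = 52
B (Alice): max(23, 3, 52, 27) = 52
G (Bob): min(14, 81, 18) = 14
H (Bob): min(49, 10, 87, 5) = 5
I (Bob): min(22, 21, 78) = 21
F (Alice): max(14, 5, 21) = 21
K (Bob): min(79, 23) = 23
L (Bob): min(43, 74, 92) = 43
M (Bob): min(33, 8, 95) = 8
J (Alice): max(23, 43, 8) = 43
Root (Bob): min(52, 21, 43, 25) = 21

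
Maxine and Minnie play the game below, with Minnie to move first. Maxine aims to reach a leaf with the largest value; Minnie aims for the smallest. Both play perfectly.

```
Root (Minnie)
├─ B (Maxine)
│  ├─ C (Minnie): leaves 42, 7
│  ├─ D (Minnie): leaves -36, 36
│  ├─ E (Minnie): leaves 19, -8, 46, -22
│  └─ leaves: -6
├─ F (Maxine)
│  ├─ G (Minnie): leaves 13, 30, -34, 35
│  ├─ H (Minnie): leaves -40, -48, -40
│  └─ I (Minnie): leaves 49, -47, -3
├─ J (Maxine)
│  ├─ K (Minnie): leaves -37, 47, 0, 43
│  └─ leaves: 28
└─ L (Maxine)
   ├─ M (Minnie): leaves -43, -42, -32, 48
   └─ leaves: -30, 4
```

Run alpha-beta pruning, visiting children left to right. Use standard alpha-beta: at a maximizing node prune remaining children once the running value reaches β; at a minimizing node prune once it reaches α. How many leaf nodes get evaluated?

23

C [α=-∞,β=+∞]: v=7
D [α=7,β=+∞]: v=-36 after child 1 ≤ α → α-cutoff, skip 1
E [α=7,β=+∞]: v=-8 after child 2 ≤ α → α-cutoff, skip 2
B [α=-∞,β=+∞]: v=7
G [α=-∞,β=7]: v=-34
H [α=-34,β=7]: v=-40 after child 1 ≤ α → α-cutoff, skip 2
I [α=-34,β=7]: v=-47 after child 2 ≤ α → α-cutoff, skip 1
F [α=-∞,β=7]: v=-34
K [α=-∞,β=-34]: v=-37
J [α=-∞,β=-34]: v=28
M [α=-∞,β=-34]: v=-43
L [α=-∞,β=-34]: v=-30 after child 2 ≥ β → β-cutoff, skip 1
Root [α=-∞,β=+∞]: v=-34
Leaves evaluated: 23 of 30.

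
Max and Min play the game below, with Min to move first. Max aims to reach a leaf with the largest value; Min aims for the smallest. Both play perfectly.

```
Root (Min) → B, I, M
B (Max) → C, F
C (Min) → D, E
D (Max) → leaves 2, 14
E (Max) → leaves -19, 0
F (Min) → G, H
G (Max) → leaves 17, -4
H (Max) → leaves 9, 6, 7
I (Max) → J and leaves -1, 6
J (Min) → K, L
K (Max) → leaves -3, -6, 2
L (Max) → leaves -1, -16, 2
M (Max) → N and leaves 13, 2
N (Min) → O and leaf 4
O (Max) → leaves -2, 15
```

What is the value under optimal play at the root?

D (Max): max(2, 14) = 14
E (Max): max(-19, 0) = 0
C (Min): min(14, 0) = 0
G (Max): max(17, -4) = 17
H (Max): max(9, 6, 7) = 9
F (Min): min(17, 9) = 9
B (Max): max(0, 9) = 9
K (Max): max(-3, -6, 2) = 2
L (Max): max(-1, -16, 2) = 2
J (Min): min(2, 2) = 2
I (Max): max(2, -1, 6) = 6
O (Max): max(-2, 15) = 15
N (Min): min(15, 4) = 4
M (Max): max(4, 13, 2) = 13
Root (Min): min(9, 6, 13) = 6

6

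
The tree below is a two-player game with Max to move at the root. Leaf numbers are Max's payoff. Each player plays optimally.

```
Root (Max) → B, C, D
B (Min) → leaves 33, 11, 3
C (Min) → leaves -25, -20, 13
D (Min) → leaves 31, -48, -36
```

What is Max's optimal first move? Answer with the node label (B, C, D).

B

B (Min): min(33, 11, 3) = 3
C (Min): min(-25, -20, 13) = -25
D (Min): min(31, -48, -36) = -48
Root (Max): max(3, -25, -48) = 3
Max picks the child with the highest value: B (value 3).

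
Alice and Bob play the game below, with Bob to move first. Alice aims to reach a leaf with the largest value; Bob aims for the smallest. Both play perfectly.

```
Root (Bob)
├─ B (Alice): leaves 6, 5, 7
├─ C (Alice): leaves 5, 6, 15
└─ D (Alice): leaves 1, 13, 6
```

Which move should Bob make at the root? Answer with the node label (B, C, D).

B

B (Alice): max(6, 5, 7) = 7
C (Alice): max(5, 6, 15) = 15
D (Alice): max(1, 13, 6) = 13
Root (Bob): min(7, 15, 13) = 7
Bob picks the child with the lowest value: B (value 7).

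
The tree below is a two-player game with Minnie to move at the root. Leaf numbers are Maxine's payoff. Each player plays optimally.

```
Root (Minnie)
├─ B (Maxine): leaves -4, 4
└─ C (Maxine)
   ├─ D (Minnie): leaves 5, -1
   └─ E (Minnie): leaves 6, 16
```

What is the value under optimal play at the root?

B (Maxine): max(-4, 4) = 4
D (Minnie): min(5, -1) = -1
E (Minnie): min(6, 16) = 6
C (Maxine): max(-1, 6) = 6
Root (Minnie): min(4, 6) = 4

4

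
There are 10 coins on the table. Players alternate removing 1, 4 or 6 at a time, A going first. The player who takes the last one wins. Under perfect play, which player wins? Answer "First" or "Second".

Second

Mark each pile size as W (mover wins) or L (mover loses):
i:   0  1  2  3  4  5  6  7  8  9 10
     L  W  L  W  W  L  W  L  W  W  L
Position 10 is L, so the second player wins.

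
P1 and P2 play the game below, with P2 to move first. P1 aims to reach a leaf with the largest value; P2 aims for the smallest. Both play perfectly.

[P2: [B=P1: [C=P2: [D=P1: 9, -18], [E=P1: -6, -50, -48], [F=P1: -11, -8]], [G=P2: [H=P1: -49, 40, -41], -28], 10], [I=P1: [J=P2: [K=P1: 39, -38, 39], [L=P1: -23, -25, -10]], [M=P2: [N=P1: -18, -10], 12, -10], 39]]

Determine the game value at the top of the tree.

10

D (P1): max(9, -18) = 9
E (P1): max(-6, -50, -48) = -6
F (P1): max(-11, -8) = -8
C (P2): min(9, -6, -8) = -8
H (P1): max(-49, 40, -41) = 40
G (P2): min(40, -28) = -28
B (P1): max(-8, -28, 10) = 10
K (P1): max(39, -38, 39) = 39
L (P1): max(-23, -25, -10) = -10
J (P2): min(39, -10) = -10
N (P1): max(-18, -10) = -10
M (P2): min(-10, 12, -10) = -10
I (P1): max(-10, -10, 39) = 39
Root (P2): min(10, 39) = 10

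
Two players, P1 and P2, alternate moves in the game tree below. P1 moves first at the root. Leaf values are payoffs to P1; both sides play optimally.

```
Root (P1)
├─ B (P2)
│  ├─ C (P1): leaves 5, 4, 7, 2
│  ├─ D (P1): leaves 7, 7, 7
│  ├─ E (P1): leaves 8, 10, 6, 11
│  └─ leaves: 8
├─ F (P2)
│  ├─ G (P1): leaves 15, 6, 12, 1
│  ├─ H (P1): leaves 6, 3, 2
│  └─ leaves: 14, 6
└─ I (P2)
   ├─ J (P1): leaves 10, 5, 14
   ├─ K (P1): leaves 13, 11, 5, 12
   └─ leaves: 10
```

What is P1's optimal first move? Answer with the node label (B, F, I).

C (P1): max(5, 4, 7, 2) = 7
D (P1): max(7, 7, 7) = 7
E (P1): max(8, 10, 6, 11) = 11
B (P2): min(7, 7, 11, 8) = 7
G (P1): max(15, 6, 12, 1) = 15
H (P1): max(6, 3, 2) = 6
F (P2): min(15, 6, 14, 6) = 6
J (P1): max(10, 5, 14) = 14
K (P1): max(13, 11, 5, 12) = 13
I (P2): min(14, 13, 10) = 10
Root (P1): max(7, 6, 10) = 10
P1 picks the child with the highest value: I (value 10).

I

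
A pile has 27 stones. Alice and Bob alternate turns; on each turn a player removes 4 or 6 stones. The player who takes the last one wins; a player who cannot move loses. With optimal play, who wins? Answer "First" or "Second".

First

Compute winning (W) and losing (L) positions by backward induction:
i:   0  1  2  3  4  5  6  7  8  9 10 11 12 13 14 15 16 17 18 19 20 21 22 23 24 25 26 27
     L  L  L  L  W  W  W  W  W  W  L  L  L  L  W  W  W  W  W  W  L  L  L  L  W  W  W  W
Position 27 is W, so the first player wins.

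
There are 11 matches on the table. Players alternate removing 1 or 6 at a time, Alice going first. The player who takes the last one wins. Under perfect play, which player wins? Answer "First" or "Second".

Second

i:   0  1  2  3  4  5  6  7  8  9 10 11
     L  W  L  W  L  W  W  L  W  L  W  L
Position 11 is L, so the second player wins.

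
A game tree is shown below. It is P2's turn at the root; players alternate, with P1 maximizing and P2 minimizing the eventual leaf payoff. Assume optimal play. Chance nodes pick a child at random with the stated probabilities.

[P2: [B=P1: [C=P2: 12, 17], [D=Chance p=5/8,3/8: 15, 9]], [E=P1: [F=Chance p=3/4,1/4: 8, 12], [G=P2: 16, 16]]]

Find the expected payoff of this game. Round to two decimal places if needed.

C (P2): min(12, 17) = 12
D (Chance): 5/8·15 + 3/8·9 = 12.75
B (P1): max(12, 12.75) = 12.75
F (Chance): 3/4·8 + 1/4·12 = 9
G (P2): min(16, 16) = 16
E (P1): max(9, 16) = 16
Root (P2): min(12.75, 16) = 12.75

12.75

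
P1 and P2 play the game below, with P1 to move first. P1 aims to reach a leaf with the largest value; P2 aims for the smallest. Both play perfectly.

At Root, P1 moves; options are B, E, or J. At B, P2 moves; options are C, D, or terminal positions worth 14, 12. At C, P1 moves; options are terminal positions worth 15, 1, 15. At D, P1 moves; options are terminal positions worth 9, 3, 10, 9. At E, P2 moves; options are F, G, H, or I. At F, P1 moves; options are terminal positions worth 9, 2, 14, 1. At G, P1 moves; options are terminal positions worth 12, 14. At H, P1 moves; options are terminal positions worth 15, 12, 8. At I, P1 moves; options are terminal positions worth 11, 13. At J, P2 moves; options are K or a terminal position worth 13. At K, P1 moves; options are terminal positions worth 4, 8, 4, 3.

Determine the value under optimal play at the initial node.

C (P1): max(15, 1, 15) = 15
D (P1): max(9, 3, 10, 9) = 10
B (P2): min(15, 10, 14, 12) = 10
F (P1): max(9, 2, 14, 1) = 14
G (P1): max(12, 14) = 14
H (P1): max(15, 12, 8) = 15
I (P1): max(11, 13) = 13
E (P2): min(14, 14, 15, 13) = 13
K (P1): max(4, 8, 4, 3) = 8
J (P2): min(8, 13) = 8
Root (P1): max(10, 13, 8) = 13

13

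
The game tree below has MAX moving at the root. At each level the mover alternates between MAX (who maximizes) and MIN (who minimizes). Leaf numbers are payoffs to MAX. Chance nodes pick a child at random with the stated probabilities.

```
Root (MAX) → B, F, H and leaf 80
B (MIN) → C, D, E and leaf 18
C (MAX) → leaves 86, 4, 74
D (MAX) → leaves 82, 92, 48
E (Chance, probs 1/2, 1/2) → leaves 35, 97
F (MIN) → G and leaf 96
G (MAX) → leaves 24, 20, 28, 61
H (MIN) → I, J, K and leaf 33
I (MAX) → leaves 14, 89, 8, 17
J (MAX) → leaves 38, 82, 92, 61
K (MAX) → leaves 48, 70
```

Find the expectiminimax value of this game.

80

C (MAX): max(86, 4, 74) = 86
D (MAX): max(82, 92, 48) = 92
E (Chance): 1/2·35 + 1/2·97 = 66
B (MIN): min(86, 92, 66, 18) = 18
G (MAX): max(24, 20, 28, 61) = 61
F (MIN): min(61, 96) = 61
I (MAX): max(14, 89, 8, 17) = 89
J (MAX): max(38, 82, 92, 61) = 92
K (MAX): max(48, 70) = 70
H (MIN): min(89, 92, 70, 33) = 33
Root (MAX): max(18, 61, 33, 80) = 80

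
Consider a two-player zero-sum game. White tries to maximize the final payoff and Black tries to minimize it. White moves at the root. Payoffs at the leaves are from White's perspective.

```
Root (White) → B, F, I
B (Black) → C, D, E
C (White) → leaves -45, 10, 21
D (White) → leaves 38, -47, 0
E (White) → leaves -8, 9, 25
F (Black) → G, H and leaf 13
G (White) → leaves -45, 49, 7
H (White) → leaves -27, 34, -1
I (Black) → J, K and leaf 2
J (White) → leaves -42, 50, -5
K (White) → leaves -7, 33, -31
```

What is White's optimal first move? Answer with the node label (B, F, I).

B

C (White): max(-45, 10, 21) = 21
D (White): max(38, -47, 0) = 38
E (White): max(-8, 9, 25) = 25
B (Black): min(21, 38, 25) = 21
G (White): max(-45, 49, 7) = 49
H (White): max(-27, 34, -1) = 34
F (Black): min(49, 34, 13) = 13
J (White): max(-42, 50, -5) = 50
K (White): max(-7, 33, -31) = 33
I (Black): min(50, 33, 2) = 2
Root (White): max(21, 13, 2) = 21
White picks the child with the highest value: B (value 21).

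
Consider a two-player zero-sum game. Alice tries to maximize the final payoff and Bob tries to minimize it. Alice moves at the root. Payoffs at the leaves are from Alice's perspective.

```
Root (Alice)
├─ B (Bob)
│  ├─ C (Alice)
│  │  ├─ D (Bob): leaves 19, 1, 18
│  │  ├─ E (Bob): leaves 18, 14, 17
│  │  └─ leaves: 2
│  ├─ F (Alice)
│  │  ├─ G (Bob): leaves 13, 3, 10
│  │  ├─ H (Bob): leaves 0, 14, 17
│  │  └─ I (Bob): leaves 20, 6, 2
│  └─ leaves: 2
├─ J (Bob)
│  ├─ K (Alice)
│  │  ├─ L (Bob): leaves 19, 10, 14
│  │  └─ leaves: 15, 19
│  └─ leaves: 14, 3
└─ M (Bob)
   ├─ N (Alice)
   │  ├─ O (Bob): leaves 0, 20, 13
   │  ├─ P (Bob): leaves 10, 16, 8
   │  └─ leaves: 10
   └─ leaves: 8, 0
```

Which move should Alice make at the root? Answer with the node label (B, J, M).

J

D (Bob): min(19, 1, 18) = 1
E (Bob): min(18, 14, 17) = 14
C (Alice): max(1, 14, 2) = 14
G (Bob): min(13, 3, 10) = 3
H (Bob): min(0, 14, 17) = 0
I (Bob): min(20, 6, 2) = 2
F (Alice): max(3, 0, 2) = 3
B (Bob): min(14, 3, 2) = 2
L (Bob): min(19, 10, 14) = 10
K (Alice): max(10, 15, 19) = 19
J (Bob): min(19, 14, 3) = 3
O (Bob): min(0, 20, 13) = 0
P (Bob): min(10, 16, 8) = 8
N (Alice): max(0, 8, 10) = 10
M (Bob): min(10, 8, 0) = 0
Root (Alice): max(2, 3, 0) = 3
Alice picks the child with the highest value: J (value 3).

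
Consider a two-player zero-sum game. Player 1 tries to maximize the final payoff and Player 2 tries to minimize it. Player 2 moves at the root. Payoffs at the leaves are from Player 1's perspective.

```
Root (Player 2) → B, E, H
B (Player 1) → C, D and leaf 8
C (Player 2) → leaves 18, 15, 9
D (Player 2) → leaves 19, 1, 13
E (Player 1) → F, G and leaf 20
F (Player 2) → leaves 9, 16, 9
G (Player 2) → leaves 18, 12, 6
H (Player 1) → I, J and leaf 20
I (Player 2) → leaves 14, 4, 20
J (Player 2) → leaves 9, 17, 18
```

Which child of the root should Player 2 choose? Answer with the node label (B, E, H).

B

C (Player 2): min(18, 15, 9) = 9
D (Player 2): min(19, 1, 13) = 1
B (Player 1): max(9, 1, 8) = 9
F (Player 2): min(9, 16, 9) = 9
G (Player 2): min(18, 12, 6) = 6
E (Player 1): max(9, 6, 20) = 20
I (Player 2): min(14, 4, 20) = 4
J (Player 2): min(9, 17, 18) = 9
H (Player 1): max(4, 9, 20) = 20
Root (Player 2): min(9, 20, 20) = 9
Player 2 picks the child with the lowest value: B (value 9).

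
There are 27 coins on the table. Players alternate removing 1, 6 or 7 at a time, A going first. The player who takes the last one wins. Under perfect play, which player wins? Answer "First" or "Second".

Mark each pile size as W (mover wins) or L (mover loses):
i:   0  1  2  3  4  5  6  7  8  9 10 11 12 13 14 15 16 17 18 19 20 21 22 23 24 25 26 27
     L  W  L  W  L  W  W  W  W  W  W  W  L  W  L  W  L  W  W  W  W  W  W  W  L  W  L  W
Position 27 is W, so the first player wins.

First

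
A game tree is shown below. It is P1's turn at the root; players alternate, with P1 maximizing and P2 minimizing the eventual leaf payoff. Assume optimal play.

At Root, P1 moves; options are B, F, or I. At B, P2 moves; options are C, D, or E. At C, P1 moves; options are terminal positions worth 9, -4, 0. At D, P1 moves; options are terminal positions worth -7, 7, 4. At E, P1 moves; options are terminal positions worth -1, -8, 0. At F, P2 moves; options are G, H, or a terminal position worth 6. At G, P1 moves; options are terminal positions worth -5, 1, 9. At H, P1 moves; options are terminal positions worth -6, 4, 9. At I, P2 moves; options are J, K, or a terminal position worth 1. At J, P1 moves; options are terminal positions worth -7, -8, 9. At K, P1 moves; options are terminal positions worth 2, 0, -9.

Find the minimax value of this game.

C (P1): max(9, -4, 0) = 9
D (P1): max(-7, 7, 4) = 7
E (P1): max(-1, -8, 0) = 0
B (P2): min(9, 7, 0) = 0
G (P1): max(-5, 1, 9) = 9
H (P1): max(-6, 4, 9) = 9
F (P2): min(9, 9, 6) = 6
J (P1): max(-7, -8, 9) = 9
K (P1): max(2, 0, -9) = 2
I (P2): min(9, 2, 1) = 1
Root (P1): max(0, 6, 1) = 6

6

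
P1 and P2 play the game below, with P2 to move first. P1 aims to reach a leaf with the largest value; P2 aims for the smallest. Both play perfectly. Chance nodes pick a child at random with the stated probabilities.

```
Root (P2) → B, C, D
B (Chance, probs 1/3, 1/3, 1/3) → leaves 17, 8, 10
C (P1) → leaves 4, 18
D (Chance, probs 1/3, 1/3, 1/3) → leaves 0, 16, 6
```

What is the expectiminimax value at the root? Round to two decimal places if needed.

7.33

B (Chance): 1/3·17 + 1/3·8 + 1/3·10 = 11.67
C (P1): max(4, 18) = 18
D (Chance): 1/3·0 + 1/3·16 + 1/3·6 = 7.33
Root (P2): min(11.67, 18, 7.33) = 7.33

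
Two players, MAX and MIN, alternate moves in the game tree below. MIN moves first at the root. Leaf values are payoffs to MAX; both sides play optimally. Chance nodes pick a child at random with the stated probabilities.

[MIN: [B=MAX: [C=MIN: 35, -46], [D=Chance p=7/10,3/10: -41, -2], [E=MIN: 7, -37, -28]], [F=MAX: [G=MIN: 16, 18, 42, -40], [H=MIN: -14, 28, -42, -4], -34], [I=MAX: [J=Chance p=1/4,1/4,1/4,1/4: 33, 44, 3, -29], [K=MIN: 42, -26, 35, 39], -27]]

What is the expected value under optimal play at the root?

C (MIN): min(35, -46) = -46
D (Chance): 7/10·-41 + 3/10·-2 = -29.3
E (MIN): min(7, -37, -28) = -37
B (MAX): max(-46, -29.3, -37) = -29.3
G (MIN): min(16, 18, 42, -40) = -40
H (MIN): min(-14, 28, -42, -4) = -42
F (MAX): max(-40, -42, -34) = -34
J (Chance): 1/4·33 + 1/4·44 + 1/4·3 + 1/4·-29 = 12.75
K (MIN): min(42, -26, 35, 39) = -26
I (MAX): max(12.75, -26, -27) = 12.75
Root (MIN): min(-29.3, -34, 12.75) = -34

-34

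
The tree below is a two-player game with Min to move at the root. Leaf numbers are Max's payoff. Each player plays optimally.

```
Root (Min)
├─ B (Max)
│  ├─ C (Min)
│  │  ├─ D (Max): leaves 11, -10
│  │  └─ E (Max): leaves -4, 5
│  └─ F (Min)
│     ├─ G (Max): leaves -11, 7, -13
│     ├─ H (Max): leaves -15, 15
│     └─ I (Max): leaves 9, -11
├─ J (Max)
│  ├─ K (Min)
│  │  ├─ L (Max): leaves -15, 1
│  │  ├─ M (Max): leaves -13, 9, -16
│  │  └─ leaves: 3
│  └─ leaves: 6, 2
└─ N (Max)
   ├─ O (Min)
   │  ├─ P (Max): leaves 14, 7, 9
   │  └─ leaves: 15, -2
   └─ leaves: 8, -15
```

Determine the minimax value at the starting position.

D (Max): max(11, -10) = 11
E (Max): max(-4, 5) = 5
C (Min): min(11, 5) = 5
G (Max): max(-11, 7, -13) = 7
H (Max): max(-15, 15) = 15
I (Max): max(9, -11) = 9
F (Min): min(7, 15, 9) = 7
B (Max): max(5, 7) = 7
L (Max): max(-15, 1) = 1
M (Max): max(-13, 9, -16) = 9
K (Min): min(1, 9, 3) = 1
J (Max): max(1, 6, 2) = 6
P (Max): max(14, 7, 9) = 14
O (Min): min(14, 15, -2) = -2
N (Max): max(-2, 8, -15) = 8
Root (Min): min(7, 6, 8) = 6

6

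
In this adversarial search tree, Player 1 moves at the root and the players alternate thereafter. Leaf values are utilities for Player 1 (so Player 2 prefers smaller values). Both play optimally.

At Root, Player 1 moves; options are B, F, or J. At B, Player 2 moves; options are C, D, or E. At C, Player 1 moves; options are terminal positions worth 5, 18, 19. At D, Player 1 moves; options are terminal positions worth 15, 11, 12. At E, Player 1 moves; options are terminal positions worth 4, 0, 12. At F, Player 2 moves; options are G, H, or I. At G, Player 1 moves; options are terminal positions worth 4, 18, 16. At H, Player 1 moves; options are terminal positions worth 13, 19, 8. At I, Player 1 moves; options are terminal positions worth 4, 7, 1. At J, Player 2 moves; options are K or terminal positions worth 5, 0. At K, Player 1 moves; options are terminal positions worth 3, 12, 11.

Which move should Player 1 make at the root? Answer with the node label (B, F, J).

B

C (Player 1): max(5, 18, 19) = 19
D (Player 1): max(15, 11, 12) = 15
E (Player 1): max(4, 0, 12) = 12
B (Player 2): min(19, 15, 12) = 12
G (Player 1): max(4, 18, 16) = 18
H (Player 1): max(13, 19, 8) = 19
I (Player 1): max(4, 7, 1) = 7
F (Player 2): min(18, 19, 7) = 7
K (Player 1): max(3, 12, 11) = 12
J (Player 2): min(12, 5, 0) = 0
Root (Player 1): max(12, 7, 0) = 12
Player 1 picks the child with the highest value: B (value 12).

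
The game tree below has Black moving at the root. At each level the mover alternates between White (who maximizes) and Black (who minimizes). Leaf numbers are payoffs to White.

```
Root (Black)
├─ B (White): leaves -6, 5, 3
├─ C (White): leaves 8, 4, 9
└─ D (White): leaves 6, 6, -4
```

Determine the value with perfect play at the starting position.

B (White): max(-6, 5, 3) = 5
C (White): max(8, 4, 9) = 9
D (White): max(6, 6, -4) = 6
Root (Black): min(5, 9, 6) = 5

5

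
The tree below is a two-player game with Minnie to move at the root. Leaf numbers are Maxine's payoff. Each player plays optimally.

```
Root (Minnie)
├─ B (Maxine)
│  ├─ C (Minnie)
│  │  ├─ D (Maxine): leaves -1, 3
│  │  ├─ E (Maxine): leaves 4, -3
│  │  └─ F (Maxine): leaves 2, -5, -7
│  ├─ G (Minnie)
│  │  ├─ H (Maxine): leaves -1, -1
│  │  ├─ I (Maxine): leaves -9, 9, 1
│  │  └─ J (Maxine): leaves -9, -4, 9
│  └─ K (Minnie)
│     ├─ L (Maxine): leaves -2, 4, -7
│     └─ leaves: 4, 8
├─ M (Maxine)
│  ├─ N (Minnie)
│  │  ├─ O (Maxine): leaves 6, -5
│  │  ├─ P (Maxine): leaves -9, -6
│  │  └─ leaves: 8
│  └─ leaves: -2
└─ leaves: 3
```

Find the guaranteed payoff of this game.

D (Maxine): max(-1, 3) = 3
E (Maxine): max(4, -3) = 4
F (Maxine): max(2, -5, -7) = 2
C (Minnie): min(3, 4, 2) = 2
H (Maxine): max(-1, -1) = -1
I (Maxine): max(-9, 9, 1) = 9
J (Maxine): max(-9, -4, 9) = 9
G (Minnie): min(-1, 9, 9) = -1
L (Maxine): max(-2, 4, -7) = 4
K (Minnie): min(4, 4, 8) = 4
B (Maxine): max(2, -1, 4) = 4
O (Maxine): max(6, -5) = 6
P (Maxine): max(-9, -6) = -6
N (Minnie): min(6, -6, 8) = -6
M (Maxine): max(-6, -2) = -2
Root (Minnie): min(4, -2, 3) = -2

-2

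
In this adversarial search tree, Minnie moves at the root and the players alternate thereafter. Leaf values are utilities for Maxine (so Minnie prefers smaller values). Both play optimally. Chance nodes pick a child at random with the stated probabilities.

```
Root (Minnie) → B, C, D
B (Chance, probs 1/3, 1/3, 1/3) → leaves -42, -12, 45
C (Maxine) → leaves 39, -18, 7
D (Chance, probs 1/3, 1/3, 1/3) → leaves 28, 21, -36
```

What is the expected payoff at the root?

-3

B (Chance): 1/3·-42 + 1/3·-12 + 1/3·45 = -3
C (Maxine): max(39, -18, 7) = 39
D (Chance): 1/3·28 + 1/3·21 + 1/3·-36 = 4.33
Root (Minnie): min(-3, 39, 4.33) = -3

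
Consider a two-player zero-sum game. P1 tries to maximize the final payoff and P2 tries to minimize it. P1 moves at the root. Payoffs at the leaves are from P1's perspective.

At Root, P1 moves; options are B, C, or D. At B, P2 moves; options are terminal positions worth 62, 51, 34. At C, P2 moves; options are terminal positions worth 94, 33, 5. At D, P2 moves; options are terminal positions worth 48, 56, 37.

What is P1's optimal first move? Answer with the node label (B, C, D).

B (P2): min(62, 51, 34) = 34
C (P2): min(94, 33, 5) = 5
D (P2): min(48, 56, 37) = 37
Root (P1): max(34, 5, 37) = 37
P1 picks the child with the highest value: D (value 37).

D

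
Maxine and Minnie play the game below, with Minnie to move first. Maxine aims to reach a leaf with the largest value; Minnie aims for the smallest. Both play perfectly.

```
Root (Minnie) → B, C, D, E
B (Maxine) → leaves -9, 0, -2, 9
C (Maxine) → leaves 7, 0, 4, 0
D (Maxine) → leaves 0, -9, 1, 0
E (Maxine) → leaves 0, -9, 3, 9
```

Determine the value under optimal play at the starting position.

B (Maxine): max(-9, 0, -2, 9) = 9
C (Maxine): max(7, 0, 4, 0) = 7
D (Maxine): max(0, -9, 1, 0) = 1
E (Maxine): max(0, -9, 3, 9) = 9
Root (Minnie): min(9, 7, 1, 9) = 1

1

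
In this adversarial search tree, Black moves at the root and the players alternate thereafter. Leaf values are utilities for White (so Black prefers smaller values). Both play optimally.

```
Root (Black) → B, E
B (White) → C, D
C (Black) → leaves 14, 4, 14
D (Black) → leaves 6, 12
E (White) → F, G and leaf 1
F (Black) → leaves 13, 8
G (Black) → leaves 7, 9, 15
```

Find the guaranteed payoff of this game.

6

C (Black): min(14, 4, 14) = 4
D (Black): min(6, 12) = 6
B (White): max(4, 6) = 6
F (Black): min(13, 8) = 8
G (Black): min(7, 9, 15) = 7
E (White): max(8, 7, 1) = 8
Root (Black): min(6, 8) = 6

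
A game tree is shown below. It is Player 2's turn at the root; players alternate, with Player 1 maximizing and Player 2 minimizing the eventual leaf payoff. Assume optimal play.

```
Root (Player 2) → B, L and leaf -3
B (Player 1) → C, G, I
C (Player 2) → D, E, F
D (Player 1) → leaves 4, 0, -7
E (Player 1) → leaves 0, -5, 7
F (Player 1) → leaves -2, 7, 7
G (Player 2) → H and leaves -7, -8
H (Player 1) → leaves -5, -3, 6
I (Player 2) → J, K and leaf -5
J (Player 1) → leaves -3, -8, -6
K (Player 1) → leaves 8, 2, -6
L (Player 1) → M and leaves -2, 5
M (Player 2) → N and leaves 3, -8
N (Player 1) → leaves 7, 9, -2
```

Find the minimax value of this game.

-3

D (Player 1): max(4, 0, -7) = 4
E (Player 1): max(0, -5, 7) = 7
F (Player 1): max(-2, 7, 7) = 7
C (Player 2): min(4, 7, 7) = 4
H (Player 1): max(-5, -3, 6) = 6
G (Player 2): min(6, -7, -8) = -8
J (Player 1): max(-3, -8, -6) = -3
K (Player 1): max(8, 2, -6) = 8
I (Player 2): min(-3, 8, -5) = -5
B (Player 1): max(4, -8, -5) = 4
N (Player 1): max(7, 9, -2) = 9
M (Player 2): min(9, 3, -8) = -8
L (Player 1): max(-8, -2, 5) = 5
Root (Player 2): min(4, 5, -3) = -3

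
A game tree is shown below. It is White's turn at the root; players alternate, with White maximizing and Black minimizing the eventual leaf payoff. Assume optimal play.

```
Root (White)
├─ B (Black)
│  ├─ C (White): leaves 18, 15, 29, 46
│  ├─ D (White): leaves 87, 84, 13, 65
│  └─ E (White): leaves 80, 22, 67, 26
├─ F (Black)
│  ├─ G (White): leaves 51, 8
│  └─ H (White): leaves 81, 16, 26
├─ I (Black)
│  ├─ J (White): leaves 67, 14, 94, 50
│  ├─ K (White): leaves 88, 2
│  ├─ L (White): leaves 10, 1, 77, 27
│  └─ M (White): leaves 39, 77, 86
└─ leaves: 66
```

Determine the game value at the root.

77

C (White): max(18, 15, 29, 46) = 46
D (White): max(87, 84, 13, 65) = 87
E (White): max(80, 22, 67, 26) = 80
B (Black): min(46, 87, 80) = 46
G (White): max(51, 8) = 51
H (White): max(81, 16, 26) = 81
F (Black): min(51, 81) = 51
J (White): max(67, 14, 94, 50) = 94
K (White): max(88, 2) = 88
L (White): max(10, 1, 77, 27) = 77
M (White): max(39, 77, 86) = 86
I (Black): min(94, 88, 77, 86) = 77
Root (White): max(46, 51, 77, 66) = 77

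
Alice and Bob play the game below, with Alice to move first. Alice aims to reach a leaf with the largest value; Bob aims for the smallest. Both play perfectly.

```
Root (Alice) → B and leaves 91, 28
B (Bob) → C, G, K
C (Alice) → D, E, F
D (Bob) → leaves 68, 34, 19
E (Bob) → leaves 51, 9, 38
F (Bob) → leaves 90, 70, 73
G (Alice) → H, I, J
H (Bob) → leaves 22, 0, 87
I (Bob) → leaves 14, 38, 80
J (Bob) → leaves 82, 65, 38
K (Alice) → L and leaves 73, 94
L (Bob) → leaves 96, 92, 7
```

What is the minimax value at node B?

D: min(68, 34, 19) = 19
E: min(51, 9, 38) = 9
F: min(90, 70, 73) = 70
C: max(19, 9, 70) = 70
H: min(22, 0, 87) = 0
I: min(14, 38, 80) = 14
J: min(82, 65, 38) = 38
G: max(0, 14, 38) = 38
L: min(96, 92, 7) = 7
K: max(7, 73, 94) = 94
B: min(70, 38, 94) = 38

38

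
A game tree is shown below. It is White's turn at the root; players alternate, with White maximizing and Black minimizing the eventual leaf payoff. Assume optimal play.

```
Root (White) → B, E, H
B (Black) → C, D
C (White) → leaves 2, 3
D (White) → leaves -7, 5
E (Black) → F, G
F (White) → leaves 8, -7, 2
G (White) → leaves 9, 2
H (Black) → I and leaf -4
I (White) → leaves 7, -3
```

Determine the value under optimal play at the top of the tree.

C (White): max(2, 3) = 3
D (White): max(-7, 5) = 5
B (Black): min(3, 5) = 3
F (White): max(8, -7, 2) = 8
G (White): max(9, 2) = 9
E (Black): min(8, 9) = 8
I (White): max(7, -3) = 7
H (Black): min(7, -4) = -4
Root (White): max(3, 8, -4) = 8

8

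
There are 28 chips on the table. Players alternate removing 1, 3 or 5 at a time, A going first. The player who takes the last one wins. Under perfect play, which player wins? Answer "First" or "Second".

Mark each pile size as W (mover wins) or L (mover loses):
i:   0  1  2  3  4  5  6  7  8  9 10 11 12 13 14 15 16 17 18 19 20 21 22 23 24 25 26 27 28
     L  W  L  W  L  W  L  W  L  W  L  W  L  W  L  W  L  W  L  W  L  W  L  W  L  W  L  W  L
Position 28 is L, so the second player wins.

Second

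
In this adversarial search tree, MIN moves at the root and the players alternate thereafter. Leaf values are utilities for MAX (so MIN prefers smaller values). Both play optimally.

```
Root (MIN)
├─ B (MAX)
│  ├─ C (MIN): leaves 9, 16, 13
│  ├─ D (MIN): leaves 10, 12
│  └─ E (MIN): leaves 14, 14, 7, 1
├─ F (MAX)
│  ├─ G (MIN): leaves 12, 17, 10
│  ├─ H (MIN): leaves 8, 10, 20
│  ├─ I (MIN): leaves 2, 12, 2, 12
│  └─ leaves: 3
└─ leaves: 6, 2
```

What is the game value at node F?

10

G: min(12, 17, 10) = 10
H: min(8, 10, 20) = 8
I: min(2, 12, 2, 12) = 2
F: max(10, 8, 2, 3) = 10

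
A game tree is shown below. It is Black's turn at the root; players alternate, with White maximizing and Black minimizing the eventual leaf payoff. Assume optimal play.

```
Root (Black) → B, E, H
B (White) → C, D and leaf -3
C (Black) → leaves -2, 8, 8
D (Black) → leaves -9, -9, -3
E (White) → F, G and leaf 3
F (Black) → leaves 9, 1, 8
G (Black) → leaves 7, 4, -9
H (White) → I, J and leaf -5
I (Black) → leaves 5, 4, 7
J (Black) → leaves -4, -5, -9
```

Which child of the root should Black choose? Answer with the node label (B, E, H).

C (Black): min(-2, 8, 8) = -2
D (Black): min(-9, -9, -3) = -9
B (White): max(-2, -9, -3) = -2
F (Black): min(9, 1, 8) = 1
G (Black): min(7, 4, -9) = -9
E (White): max(1, -9, 3) = 3
I (Black): min(5, 4, 7) = 4
J (Black): min(-4, -5, -9) = -9
H (White): max(4, -9, -5) = 4
Root (Black): min(-2, 3, 4) = -2
Black picks the child with the lowest value: B (value -2).

B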